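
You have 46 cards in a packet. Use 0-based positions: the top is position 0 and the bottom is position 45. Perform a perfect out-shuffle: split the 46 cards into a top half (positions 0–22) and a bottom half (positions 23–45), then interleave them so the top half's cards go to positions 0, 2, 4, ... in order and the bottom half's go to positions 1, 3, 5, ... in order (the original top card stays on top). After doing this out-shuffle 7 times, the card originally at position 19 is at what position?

2

Track the card's position through each out-shuffle:
19 → 38 → 31 → 17 → 34 → 23 → 1 → 2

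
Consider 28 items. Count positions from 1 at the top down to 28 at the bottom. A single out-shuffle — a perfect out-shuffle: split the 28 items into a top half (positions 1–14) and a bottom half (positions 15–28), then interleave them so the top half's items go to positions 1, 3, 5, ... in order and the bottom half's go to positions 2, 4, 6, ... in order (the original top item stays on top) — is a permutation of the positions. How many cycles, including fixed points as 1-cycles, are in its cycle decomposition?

Trace each unvisited position around until it returns:
(1) (2 3 5 9 17 6 ... len 18) (4 7 13 25 22 16) (10 19) (28)
5 cycles in total.

5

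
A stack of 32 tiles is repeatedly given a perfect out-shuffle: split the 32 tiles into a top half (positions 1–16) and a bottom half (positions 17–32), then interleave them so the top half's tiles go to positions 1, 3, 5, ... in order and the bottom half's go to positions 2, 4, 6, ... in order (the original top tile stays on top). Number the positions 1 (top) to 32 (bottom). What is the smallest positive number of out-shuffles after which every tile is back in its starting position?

5

The out-shuffle permutes the 32 positions with cycle lengths [1, 1, 5, 5, 5, 5, 5, 5].
Every tile is home exactly when every cycle has completed a whole number of laps, i.e. after lcm(1, 5) = 5 out-shuffles.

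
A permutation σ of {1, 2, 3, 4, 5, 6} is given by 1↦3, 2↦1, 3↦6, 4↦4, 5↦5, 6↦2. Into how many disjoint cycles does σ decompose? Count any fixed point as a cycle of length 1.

3

Cycle decomposition: (1 3 6 2) (4) (5).
3 cycles.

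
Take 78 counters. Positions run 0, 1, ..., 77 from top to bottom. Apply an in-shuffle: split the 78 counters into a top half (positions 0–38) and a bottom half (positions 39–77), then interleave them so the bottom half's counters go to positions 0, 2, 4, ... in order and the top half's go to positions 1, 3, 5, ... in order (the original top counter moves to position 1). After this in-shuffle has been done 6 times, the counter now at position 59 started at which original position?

Work backwards from position 59, undoing one in-shuffle at a time:
59 ← 29 ← 14 ← 46 ← 62 ← 70 ← 74
So the counter now at position 59 started at position 74.

74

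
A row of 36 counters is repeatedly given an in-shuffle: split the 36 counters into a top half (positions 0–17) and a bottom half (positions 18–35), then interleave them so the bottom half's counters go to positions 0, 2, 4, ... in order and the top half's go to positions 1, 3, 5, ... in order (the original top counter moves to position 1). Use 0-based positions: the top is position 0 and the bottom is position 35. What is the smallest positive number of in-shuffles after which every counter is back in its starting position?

The in-shuffle permutes the 36 positions with cycle lengths [36].
Every counter is home exactly when every cycle has completed a whole number of laps, i.e. after lcm(36) = 36 in-shuffles.

36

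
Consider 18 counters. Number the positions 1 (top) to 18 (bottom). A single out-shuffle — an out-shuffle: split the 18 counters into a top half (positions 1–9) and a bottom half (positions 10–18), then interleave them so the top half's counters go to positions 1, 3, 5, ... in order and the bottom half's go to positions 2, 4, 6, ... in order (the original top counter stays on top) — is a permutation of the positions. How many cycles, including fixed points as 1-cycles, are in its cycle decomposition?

Trace each unvisited position around until it returns:
(1) (2 3 5 9 17 16 14 10) (4 7 13 8 15 12 6 11) (18)
4 cycles in total.

4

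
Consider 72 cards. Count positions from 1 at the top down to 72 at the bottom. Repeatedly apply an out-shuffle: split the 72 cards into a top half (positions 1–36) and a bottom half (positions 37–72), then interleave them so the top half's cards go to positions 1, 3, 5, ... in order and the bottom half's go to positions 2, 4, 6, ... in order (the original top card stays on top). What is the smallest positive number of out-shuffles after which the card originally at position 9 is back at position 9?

Follow position 9 under repeated out-shuffles:
9 → 17 → 33 → 65 → 58 → 44 → 16 → 31 → ... → 9 (length 35)
It first returns after 35 out-shuffles.

35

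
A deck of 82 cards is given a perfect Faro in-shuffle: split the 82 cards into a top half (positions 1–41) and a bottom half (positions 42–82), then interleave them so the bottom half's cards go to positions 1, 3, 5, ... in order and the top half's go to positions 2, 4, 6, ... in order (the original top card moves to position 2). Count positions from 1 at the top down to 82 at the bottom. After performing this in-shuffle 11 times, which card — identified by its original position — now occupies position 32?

48

Work backwards from position 32, undoing one in-shuffle at a time:
32 ← 16 ← 8 ← 4 ← 2 ← 1 ← 42 ← 21 ← 52 ← 26 ← 13 ← 48
So the card now at position 32 started at position 48.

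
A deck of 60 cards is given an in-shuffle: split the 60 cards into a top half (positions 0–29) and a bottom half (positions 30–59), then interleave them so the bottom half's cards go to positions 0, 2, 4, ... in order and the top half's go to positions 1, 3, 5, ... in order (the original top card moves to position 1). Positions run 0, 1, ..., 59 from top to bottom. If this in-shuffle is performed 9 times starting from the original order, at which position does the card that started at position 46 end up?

29

Track the card's position through each in-shuffle:
46 → 32 → 4 → 9 → 19 → 39 → 18 → 37 → 14 → 29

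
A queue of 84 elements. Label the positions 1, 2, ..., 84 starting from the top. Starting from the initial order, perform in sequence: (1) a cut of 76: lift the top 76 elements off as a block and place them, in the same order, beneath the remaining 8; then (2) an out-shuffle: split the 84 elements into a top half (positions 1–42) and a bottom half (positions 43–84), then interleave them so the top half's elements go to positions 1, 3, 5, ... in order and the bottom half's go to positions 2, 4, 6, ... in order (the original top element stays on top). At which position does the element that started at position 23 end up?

61

Track the element from position 23 forward through each operation:
  after op 1 (cut 76): 23 → 31
  after op 2 (out-shuffle): 31 → 61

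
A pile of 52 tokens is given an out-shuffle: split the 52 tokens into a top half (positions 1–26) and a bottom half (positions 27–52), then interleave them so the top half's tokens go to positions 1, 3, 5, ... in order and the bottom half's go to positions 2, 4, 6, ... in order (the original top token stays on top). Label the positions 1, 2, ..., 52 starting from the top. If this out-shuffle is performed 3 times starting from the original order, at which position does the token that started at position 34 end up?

10

Track the token's position through each out-shuffle:
34 → 16 → 31 → 10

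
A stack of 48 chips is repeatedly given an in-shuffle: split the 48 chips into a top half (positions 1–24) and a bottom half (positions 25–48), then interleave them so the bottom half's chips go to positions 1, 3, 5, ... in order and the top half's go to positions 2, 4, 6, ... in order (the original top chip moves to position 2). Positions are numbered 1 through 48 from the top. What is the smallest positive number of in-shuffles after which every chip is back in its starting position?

The in-shuffle permutes the 48 positions with cycle lengths [3, 3, 21, 21].
Every chip is home exactly when every cycle has completed a whole number of laps, i.e. after lcm(3, 21) = 21 in-shuffles.

21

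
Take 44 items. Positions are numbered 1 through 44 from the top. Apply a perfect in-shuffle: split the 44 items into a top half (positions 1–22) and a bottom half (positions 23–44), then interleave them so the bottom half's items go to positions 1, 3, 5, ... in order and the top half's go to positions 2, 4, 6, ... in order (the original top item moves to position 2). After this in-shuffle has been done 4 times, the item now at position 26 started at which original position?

Work backwards from position 26, undoing one in-shuffle at a time:
26 ← 13 ← 29 ← 37 ← 41
So the item now at position 26 started at position 41.

41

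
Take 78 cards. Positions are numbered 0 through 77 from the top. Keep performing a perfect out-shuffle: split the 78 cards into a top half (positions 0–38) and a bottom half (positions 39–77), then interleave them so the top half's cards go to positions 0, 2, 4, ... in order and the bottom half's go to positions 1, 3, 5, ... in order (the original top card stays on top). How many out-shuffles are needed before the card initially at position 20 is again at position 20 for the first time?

Follow position 20 under repeated out-shuffles:
20 → 40 → 3 → 6 → 12 → 24 → 48 → 19 → ... → 20 (length 30)
It first returns after 30 out-shuffles.

30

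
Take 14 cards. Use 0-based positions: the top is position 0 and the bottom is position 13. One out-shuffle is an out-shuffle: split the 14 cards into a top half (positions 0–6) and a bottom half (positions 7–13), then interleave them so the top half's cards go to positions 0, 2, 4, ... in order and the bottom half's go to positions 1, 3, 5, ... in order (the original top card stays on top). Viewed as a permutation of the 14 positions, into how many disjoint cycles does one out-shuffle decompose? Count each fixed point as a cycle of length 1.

Trace each unvisited position around until it returns:
(0) (1 2 4 8 3 6 ... len 12) (13)
3 cycles in total.

3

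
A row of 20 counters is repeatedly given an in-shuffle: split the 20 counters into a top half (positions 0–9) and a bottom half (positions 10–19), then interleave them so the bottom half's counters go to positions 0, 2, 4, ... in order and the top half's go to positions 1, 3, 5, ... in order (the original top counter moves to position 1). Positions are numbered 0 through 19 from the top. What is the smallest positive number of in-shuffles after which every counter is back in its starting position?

6

The in-shuffle permutes the 20 positions with cycle lengths [2, 3, 3, 6, 6].
Every counter is home exactly when every cycle has completed a whole number of laps, i.e. after lcm(2, 3, 6) = 6 in-shuffles.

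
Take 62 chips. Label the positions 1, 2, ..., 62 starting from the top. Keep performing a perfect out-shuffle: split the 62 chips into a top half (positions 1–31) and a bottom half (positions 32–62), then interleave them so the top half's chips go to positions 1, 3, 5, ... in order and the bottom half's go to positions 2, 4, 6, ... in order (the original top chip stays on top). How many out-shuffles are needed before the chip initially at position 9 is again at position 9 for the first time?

60

Follow position 9 under repeated out-shuffles:
9 → 17 → 33 → 4 → 7 → 13 → 25 → 49 → ... → 9 (length 60)
It first returns after 60 out-shuffles.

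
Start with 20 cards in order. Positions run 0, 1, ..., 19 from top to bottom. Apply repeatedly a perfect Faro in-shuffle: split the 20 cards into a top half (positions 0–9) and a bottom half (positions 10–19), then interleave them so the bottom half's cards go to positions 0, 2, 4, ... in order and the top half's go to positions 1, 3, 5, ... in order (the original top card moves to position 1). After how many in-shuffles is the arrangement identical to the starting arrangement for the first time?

6

The in-shuffle permutes the 20 positions with cycle lengths [2, 3, 3, 6, 6].
Every card is home exactly when every cycle has completed a whole number of laps, i.e. after lcm(2, 3, 6) = 6 in-shuffles.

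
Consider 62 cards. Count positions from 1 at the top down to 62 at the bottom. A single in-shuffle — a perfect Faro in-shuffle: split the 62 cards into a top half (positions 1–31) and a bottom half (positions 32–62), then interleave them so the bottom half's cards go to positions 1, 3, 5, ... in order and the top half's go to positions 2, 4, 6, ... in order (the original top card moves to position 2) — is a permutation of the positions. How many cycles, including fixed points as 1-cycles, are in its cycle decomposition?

Trace each unvisited position around until it returns:
(1 2 4 8 16 32) (3 6 12 24 48 33) (5 10 20 40 17 34) (7 14 28 56 49 35) (9 18 36) (11 22 44 25 50 37) (13 26 52 41 19 38) (15 30 60 57 51 39) ... plus 4 more
12 cycles in total.

12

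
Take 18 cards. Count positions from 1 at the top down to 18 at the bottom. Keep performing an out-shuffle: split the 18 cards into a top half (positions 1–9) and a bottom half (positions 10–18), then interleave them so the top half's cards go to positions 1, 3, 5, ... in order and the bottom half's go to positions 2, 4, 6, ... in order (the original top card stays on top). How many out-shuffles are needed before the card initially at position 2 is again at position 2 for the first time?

8

Follow position 2 under repeated out-shuffles:
2 → 3 → 5 → 9 → 17 → 16 → 14 → 10 → 2
It first returns after 8 out-shuffles.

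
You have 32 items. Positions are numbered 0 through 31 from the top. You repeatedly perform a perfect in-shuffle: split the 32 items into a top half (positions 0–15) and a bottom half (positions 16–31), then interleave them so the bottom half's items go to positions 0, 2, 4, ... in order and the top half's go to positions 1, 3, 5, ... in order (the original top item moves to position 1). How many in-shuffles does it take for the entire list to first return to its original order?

10

The in-shuffle permutes the 32 positions with cycle lengths [2, 10, 10, 10].
Every item is home exactly when every cycle has completed a whole number of laps, i.e. after lcm(2, 10) = 10 in-shuffles.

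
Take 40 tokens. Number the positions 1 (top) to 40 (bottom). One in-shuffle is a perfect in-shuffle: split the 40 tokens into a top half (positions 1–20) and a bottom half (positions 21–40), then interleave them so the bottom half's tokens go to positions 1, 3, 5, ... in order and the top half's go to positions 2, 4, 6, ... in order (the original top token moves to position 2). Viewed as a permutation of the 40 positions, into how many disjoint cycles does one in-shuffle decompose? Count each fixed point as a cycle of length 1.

Trace each unvisited position around until it returns:
(1 2 4 8 16 32 ... len 20) (3 6 12 24 7 14 ... len 20)
2 cycles in total.

2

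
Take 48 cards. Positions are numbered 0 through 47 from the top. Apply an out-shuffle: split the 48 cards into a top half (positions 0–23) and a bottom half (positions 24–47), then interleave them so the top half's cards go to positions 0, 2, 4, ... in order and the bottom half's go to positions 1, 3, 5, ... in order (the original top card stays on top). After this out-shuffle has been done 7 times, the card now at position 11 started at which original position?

Work backwards from position 11, undoing one out-shuffle at a time:
11 ← 29 ← 38 ← 19 ← 33 ← 40 ← 20 ← 10
So the card now at position 11 started at position 10.

10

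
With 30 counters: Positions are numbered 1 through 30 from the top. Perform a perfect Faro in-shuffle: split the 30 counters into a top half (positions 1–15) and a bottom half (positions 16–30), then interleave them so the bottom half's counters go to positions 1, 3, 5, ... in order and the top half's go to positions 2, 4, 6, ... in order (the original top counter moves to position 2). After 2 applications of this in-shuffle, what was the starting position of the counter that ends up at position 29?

Work backwards from position 29, undoing one in-shuffle at a time:
29 ← 30 ← 15
So the counter now at position 29 started at position 15.

15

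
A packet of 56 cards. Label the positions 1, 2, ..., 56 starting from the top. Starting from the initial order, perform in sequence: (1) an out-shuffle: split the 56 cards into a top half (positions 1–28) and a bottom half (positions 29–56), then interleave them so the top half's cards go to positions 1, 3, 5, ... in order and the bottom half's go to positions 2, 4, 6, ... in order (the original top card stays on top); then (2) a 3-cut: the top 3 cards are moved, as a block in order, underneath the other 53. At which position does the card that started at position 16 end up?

28

Track the card from position 16 forward through each operation:
  after op 1 (out-shuffle): 16 → 31
  after op 2 (cut 3): 31 → 28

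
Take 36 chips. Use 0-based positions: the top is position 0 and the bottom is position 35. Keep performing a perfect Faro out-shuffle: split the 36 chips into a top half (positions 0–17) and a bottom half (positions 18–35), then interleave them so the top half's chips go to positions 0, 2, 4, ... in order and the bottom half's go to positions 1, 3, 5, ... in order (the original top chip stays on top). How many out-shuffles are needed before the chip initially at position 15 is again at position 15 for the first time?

Follow position 15 under repeated out-shuffles:
15 → 30 → 25 → 15
It first returns after 3 out-shuffles.

3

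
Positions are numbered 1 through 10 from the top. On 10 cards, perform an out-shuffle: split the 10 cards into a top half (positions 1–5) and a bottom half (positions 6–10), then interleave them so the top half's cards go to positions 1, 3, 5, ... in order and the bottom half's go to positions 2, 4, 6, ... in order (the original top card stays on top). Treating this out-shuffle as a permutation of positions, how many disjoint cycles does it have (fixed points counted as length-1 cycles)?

Trace each unvisited position around until it returns:
(1) (2 3 5 9 8 6) (4 7) (10)
4 cycles in total.

4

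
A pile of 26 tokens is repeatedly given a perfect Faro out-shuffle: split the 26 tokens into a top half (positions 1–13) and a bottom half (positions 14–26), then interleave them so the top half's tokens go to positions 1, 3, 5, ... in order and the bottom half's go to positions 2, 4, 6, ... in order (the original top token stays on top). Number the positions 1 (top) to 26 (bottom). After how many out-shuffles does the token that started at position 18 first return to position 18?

Follow position 18 under repeated out-shuffles:
18 → 10 → 19 → 12 → 23 → 20 → 14 → 2 → 3 → 5 → 9 → 17 → 8 → 15 → 4 → 7 → 13 → 25 → 24 → 22 → 18
It first returns after 20 out-shuffles.

20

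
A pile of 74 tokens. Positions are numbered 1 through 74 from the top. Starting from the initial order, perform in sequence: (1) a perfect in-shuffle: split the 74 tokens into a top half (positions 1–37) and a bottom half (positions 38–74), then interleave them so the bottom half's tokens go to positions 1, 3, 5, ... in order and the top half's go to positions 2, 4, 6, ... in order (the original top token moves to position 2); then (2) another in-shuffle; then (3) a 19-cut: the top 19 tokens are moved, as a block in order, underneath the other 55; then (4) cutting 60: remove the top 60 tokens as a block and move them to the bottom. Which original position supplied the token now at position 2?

Undo the operations in reverse order, starting from position 2:
  undo op 4 (cut 60): 2 ← 62
  undo op 3 (cut 19): 62 ← 7
  undo op 2 (in-shuffle, from bottom half): 7 ← 41
  undo op 1 (in-shuffle, from bottom half): 41 ← 58
So the token at position 2 came from original position 58.

58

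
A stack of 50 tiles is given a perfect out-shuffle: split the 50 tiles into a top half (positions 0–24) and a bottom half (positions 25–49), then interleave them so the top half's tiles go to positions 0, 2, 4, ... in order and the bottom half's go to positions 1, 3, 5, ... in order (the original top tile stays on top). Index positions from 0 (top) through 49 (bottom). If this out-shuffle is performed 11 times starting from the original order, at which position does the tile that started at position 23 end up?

15

Track the tile's position through each out-shuffle:
23 → 46 → 43 → 37 → 25 → 1 → 2 → 4 → 8 → 16 → 32 → 15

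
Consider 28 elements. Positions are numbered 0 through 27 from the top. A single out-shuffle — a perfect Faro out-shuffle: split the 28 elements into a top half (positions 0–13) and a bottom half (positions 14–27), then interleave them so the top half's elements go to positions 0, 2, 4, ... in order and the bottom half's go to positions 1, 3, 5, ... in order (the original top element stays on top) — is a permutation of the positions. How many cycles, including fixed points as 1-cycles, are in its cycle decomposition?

Trace each unvisited position around until it returns:
(0) (1 2 4 8 16 5 ... len 18) (3 6 12 24 21 15) (9 18) (27)
5 cycles in total.

5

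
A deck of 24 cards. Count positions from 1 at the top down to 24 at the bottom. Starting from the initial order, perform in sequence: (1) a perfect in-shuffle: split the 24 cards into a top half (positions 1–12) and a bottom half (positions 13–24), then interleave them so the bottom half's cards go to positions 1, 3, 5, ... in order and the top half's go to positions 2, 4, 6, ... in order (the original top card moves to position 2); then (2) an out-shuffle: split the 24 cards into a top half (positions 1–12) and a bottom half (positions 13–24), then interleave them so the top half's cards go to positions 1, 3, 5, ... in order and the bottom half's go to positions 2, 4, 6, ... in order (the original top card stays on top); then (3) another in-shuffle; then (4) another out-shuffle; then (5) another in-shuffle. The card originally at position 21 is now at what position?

Track the card from position 21 forward through each operation:
  after op 1 (in-shuffle): 21 → 17
  after op 2 (out-shuffle): 17 → 10
  after op 3 (in-shuffle): 10 → 20
  after op 4 (out-shuffle): 20 → 16
  after op 5 (in-shuffle): 16 → 7

7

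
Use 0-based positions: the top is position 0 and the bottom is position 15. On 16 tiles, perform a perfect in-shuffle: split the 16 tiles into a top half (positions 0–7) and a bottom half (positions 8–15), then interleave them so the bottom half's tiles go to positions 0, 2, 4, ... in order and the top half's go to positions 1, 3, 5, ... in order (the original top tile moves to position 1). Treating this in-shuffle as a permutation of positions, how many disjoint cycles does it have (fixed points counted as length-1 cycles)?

2

Trace each unvisited position around until it returns:
(0 1 3 7 15 14 12 8) (2 5 11 6 13 10 4 9)
2 cycles in total.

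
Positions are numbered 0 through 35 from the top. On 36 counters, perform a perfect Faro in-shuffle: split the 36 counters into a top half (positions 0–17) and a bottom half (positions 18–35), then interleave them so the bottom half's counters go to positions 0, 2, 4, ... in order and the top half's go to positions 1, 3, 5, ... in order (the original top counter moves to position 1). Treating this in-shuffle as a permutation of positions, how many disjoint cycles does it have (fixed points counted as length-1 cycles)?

1

Trace each unvisited position around until it returns:
(0 1 3 7 15 31 ... len 36)
1 cycle in total.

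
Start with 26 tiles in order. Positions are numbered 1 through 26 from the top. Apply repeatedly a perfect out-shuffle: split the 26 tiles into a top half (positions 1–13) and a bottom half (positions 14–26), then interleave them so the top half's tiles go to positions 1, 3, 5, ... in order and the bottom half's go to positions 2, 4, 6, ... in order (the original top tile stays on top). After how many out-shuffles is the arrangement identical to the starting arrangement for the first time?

The out-shuffle permutes the 26 positions with cycle lengths [1, 1, 4, 20].
Every tile is home exactly when every cycle has completed a whole number of laps, i.e. after lcm(1, 4, 20) = 20 out-shuffles.

20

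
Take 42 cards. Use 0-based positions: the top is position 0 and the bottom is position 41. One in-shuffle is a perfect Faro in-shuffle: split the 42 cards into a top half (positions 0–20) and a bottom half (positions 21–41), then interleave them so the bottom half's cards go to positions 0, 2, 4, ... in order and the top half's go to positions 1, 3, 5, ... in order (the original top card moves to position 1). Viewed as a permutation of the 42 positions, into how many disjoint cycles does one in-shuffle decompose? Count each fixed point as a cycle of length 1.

3

Trace each unvisited position around until it returns:
(0 1 3 7 15 31 ... len 14) (2 5 11 23 4 9 ... len 14) (6 13 27 12 25 8 ... len 14)
3 cycles in total.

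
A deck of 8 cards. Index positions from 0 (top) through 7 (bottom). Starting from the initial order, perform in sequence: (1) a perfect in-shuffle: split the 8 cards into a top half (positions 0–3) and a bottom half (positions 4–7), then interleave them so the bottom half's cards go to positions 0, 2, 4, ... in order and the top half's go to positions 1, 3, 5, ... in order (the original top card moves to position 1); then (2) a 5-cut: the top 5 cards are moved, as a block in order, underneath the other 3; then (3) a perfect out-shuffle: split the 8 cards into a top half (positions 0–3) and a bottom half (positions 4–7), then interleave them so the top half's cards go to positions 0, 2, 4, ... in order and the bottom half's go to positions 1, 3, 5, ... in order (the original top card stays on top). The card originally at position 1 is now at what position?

Track the card from position 1 forward through each operation:
  after op 1 (in-shuffle): 1 → 3
  after op 2 (cut 5): 3 → 6
  after op 3 (out-shuffle): 6 → 5

5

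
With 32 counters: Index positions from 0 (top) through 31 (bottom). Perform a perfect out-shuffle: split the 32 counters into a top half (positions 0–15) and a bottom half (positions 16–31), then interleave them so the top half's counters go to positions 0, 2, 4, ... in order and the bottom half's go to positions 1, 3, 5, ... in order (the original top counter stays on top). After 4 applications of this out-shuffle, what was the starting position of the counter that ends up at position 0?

Work backwards from position 0, undoing one out-shuffle at a time:
0 ← 0 ← 0 ← 0 ← 0
So the counter now at position 0 started at position 0.

0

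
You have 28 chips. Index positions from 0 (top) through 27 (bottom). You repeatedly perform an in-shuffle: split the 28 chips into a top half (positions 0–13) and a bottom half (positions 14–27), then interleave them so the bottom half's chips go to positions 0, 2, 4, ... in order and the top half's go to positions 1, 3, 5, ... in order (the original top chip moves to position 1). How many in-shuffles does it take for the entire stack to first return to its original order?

28

The in-shuffle permutes the 28 positions with cycle lengths [28].
Every chip is home exactly when every cycle has completed a whole number of laps, i.e. after lcm(28) = 28 in-shuffles.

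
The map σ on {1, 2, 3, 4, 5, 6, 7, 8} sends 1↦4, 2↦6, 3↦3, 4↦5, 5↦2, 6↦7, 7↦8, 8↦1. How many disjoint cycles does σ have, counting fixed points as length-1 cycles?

2

Cycle decomposition: (1 4 5 2 6 7 8) (3).
2 cycles.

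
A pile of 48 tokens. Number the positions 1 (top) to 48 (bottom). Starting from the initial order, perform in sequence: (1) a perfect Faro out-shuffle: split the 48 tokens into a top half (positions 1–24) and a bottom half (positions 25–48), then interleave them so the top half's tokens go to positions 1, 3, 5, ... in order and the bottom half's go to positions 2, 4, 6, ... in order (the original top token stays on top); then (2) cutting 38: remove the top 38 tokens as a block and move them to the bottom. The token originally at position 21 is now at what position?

Track the token from position 21 forward through each operation:
  after op 1 (out-shuffle): 21 → 41
  after op 2 (cut 38): 41 → 3

3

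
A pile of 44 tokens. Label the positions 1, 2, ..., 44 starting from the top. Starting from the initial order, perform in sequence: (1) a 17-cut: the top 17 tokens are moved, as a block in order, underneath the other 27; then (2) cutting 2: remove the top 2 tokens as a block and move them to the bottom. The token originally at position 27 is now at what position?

8

Track the token from position 27 forward through each operation:
  after op 1 (cut 17): 27 → 10
  after op 2 (cut 2): 10 → 8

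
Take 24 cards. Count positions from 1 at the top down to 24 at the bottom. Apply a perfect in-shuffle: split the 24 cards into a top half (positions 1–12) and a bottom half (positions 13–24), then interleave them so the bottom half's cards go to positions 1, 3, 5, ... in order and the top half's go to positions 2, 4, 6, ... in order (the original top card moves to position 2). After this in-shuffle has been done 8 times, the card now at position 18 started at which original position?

Work backwards from position 18, undoing one in-shuffle at a time:
18 ← 9 ← 17 ← 21 ← 23 ← 24 ← 12 ← 6 ← 3
So the card now at position 18 started at position 3.

3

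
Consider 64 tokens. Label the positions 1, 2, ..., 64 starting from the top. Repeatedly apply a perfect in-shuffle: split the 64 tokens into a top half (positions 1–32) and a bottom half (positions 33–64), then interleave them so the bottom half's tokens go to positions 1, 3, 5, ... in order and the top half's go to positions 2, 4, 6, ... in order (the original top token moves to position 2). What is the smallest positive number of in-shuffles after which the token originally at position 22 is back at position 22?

12

Follow position 22 under repeated in-shuffles:
22 → 44 → 23 → 46 → 27 → 54 → 43 → 21 → 42 → 19 → 38 → 11 → 22
It first returns after 12 in-shuffles.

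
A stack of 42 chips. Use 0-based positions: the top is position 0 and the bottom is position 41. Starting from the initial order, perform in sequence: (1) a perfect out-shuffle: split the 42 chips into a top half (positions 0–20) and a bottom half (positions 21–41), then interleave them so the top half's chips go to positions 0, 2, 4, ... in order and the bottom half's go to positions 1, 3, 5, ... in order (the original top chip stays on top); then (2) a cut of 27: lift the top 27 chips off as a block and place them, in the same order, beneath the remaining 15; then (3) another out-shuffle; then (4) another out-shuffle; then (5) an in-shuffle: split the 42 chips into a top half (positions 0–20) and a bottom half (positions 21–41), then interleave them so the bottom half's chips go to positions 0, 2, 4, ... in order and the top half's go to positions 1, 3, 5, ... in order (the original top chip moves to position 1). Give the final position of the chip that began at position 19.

7

Track the chip from position 19 forward through each operation:
  after op 1 (out-shuffle): 19 → 38
  after op 2 (cut 27): 38 → 11
  after op 3 (out-shuffle): 11 → 22
  after op 4 (out-shuffle): 22 → 3
  after op 5 (in-shuffle): 3 → 7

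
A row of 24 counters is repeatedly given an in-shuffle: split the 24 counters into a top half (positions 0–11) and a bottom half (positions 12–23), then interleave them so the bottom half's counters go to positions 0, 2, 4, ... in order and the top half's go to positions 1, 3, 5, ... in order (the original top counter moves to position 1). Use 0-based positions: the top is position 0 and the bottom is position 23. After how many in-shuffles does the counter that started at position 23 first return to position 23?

Follow position 23 under repeated in-shuffles:
23 → 22 → 20 → 16 → 8 → 17 → 10 → 21 → 18 → 12 → 0 → 1 → 3 → 7 → 15 → 6 → 13 → 2 → 5 → 11 → 23
It first returns after 20 in-shuffles.

20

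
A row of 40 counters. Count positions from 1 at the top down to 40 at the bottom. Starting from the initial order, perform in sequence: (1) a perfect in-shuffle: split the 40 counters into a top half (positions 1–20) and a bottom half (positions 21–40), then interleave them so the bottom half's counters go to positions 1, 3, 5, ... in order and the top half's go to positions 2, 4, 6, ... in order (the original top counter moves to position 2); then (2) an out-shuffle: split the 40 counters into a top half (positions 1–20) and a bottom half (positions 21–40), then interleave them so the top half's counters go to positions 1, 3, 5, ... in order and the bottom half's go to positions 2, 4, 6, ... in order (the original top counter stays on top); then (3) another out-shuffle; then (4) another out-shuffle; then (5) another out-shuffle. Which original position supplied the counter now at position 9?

31

Undo the operations in reverse order, starting from position 9:
  undo op 5 (out-shuffle, from top half): 9 ← 5
  undo op 4 (out-shuffle, from top half): 5 ← 3
  undo op 3 (out-shuffle, from top half): 3 ← 2
  undo op 2 (out-shuffle, from bottom half): 2 ← 21
  undo op 1 (in-shuffle, from bottom half): 21 ← 31
So the counter at position 9 came from original position 31.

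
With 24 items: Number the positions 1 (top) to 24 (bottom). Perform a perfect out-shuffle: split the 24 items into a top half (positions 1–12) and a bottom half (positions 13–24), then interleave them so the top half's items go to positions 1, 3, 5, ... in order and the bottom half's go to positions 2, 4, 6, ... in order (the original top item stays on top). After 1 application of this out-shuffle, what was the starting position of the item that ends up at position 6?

Work backwards from position 6, undoing one out-shuffle at a time:
6 ← 15
So the item now at position 6 started at position 15.

15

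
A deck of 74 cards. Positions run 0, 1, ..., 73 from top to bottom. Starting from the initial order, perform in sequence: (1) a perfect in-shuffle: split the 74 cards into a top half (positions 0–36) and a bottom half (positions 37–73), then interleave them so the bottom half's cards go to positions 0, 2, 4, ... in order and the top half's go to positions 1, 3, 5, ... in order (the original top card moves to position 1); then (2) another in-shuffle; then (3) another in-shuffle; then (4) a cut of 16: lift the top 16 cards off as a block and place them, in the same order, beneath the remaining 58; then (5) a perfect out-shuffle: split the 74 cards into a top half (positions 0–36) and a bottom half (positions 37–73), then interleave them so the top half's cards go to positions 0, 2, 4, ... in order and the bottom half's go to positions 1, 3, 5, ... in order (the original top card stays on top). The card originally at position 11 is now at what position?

8

Track the card from position 11 forward through each operation:
  after op 1 (in-shuffle): 11 → 23
  after op 2 (in-shuffle): 23 → 47
  after op 3 (in-shuffle): 47 → 20
  after op 4 (cut 16): 20 → 4
  after op 5 (out-shuffle): 4 → 8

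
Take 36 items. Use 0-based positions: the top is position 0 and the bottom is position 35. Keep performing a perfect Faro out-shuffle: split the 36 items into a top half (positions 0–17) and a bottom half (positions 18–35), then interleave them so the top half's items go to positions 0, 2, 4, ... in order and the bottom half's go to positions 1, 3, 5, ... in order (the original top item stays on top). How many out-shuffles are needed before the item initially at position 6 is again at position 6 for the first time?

12

Follow position 6 under repeated out-shuffles:
6 → 12 → 24 → 13 → 26 → 17 → 34 → 33 → 31 → 27 → 19 → 3 → 6
It first returns after 12 out-shuffles.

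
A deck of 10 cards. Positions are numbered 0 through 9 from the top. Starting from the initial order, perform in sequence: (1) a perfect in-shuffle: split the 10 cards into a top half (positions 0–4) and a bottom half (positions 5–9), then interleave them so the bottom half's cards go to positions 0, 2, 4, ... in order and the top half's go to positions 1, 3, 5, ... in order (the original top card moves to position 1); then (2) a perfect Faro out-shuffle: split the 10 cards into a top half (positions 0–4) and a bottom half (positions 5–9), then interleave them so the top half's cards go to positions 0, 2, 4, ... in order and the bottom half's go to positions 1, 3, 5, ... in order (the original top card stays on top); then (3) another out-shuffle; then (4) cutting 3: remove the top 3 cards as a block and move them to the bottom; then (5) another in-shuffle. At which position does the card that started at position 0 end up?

3

Track the card from position 0 forward through each operation:
  after op 1 (in-shuffle): 0 → 1
  after op 2 (out-shuffle): 1 → 2
  after op 3 (out-shuffle): 2 → 4
  after op 4 (cut 3): 4 → 1
  after op 5 (in-shuffle): 1 → 3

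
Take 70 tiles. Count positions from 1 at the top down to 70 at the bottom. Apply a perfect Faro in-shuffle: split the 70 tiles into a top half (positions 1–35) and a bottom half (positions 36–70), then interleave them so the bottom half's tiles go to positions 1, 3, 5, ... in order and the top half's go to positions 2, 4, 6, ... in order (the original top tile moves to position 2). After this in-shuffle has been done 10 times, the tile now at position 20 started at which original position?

Work backwards from position 20, undoing one in-shuffle at a time:
20 ← 10 ← 5 ← 38 ← 19 ← 45 ← 58 ← 29 ← 50 ← 25 ← 48
So the tile now at position 20 started at position 48.

48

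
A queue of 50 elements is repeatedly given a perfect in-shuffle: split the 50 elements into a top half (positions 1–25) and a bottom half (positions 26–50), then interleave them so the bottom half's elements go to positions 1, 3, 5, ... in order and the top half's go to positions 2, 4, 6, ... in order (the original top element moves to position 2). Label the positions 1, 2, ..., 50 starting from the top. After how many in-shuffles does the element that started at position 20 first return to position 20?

Follow position 20 under repeated in-shuffles:
20 → 40 → 29 → 7 → 14 → 28 → 5 → 10 → 20
It first returns after 8 in-shuffles.

8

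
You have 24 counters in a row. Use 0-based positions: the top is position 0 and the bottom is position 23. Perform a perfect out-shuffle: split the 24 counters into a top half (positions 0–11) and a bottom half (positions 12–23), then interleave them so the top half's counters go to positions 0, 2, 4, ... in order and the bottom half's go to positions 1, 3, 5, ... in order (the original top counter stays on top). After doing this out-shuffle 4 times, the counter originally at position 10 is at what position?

Track the counter's position through each out-shuffle:
10 → 20 → 17 → 11 → 22

22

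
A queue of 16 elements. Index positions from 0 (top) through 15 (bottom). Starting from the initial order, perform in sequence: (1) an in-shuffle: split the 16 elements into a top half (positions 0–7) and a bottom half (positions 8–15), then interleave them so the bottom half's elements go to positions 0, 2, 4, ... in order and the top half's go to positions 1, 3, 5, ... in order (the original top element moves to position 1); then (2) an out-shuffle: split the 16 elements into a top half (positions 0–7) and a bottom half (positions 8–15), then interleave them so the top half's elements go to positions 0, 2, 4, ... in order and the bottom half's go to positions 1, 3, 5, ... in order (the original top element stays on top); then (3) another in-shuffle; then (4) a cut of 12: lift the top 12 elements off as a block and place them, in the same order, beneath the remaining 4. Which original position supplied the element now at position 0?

3

Undo the operations in reverse order, starting from position 0:
  undo op 4 (cut 12): 0 ← 12
  undo op 3 (in-shuffle, from bottom half): 12 ← 14
  undo op 2 (out-shuffle, from top half): 14 ← 7
  undo op 1 (in-shuffle, from top half): 7 ← 3
So the element at position 0 came from original position 3.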